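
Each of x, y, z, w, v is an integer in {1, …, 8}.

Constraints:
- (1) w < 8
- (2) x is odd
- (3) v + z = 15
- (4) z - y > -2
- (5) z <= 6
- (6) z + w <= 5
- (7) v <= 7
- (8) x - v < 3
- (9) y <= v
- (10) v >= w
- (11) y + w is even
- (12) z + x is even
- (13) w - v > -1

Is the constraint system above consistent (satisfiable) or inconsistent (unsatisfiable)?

From constraint 7: v ≤ 7. From constraint 5: z ≤ 6. Hence v + z ≤ 13. But constraint 3 requires v + z = 15, and 15 > 13. Contradiction.

Unsatisfiable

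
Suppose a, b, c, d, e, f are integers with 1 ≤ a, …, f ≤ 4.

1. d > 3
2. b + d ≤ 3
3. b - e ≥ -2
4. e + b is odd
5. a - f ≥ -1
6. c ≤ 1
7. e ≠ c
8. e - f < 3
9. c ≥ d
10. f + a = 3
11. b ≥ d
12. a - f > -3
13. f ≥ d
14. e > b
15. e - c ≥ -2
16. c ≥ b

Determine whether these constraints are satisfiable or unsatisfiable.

From constraint 1: d ≥ 4. From constraints 6 and 9: d ≤ c and c ≤ 1, so d ≤ 1. But 1 < 4, so no value of d works.

Unsatisfiable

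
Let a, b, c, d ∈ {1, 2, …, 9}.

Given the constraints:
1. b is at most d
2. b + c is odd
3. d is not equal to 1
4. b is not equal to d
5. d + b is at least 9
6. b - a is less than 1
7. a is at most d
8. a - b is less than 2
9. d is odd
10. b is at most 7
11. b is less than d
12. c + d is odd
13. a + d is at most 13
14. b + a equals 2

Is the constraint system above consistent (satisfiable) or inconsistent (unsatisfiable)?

Satisfiable

Try a = 1, b = 1, c = 2, d = 9.
Check constraint 5: d + b = 10; constraint 6: b - a = 0. The remaining constraints are straightforward to verify.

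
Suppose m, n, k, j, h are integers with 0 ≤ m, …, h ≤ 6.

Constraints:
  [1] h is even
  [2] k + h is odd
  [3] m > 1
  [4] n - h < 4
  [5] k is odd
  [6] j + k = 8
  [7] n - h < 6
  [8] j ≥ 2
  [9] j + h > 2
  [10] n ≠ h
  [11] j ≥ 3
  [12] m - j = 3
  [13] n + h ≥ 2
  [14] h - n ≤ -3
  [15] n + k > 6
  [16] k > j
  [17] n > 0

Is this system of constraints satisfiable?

Take m = 6, n = 3, k = 5, j = 3, h = 0. Then constraint 4: n - h = 3; constraint 6: j + k = 8; constraint 7: n - h = 3, and every other listed constraint is also met.

Satisfiable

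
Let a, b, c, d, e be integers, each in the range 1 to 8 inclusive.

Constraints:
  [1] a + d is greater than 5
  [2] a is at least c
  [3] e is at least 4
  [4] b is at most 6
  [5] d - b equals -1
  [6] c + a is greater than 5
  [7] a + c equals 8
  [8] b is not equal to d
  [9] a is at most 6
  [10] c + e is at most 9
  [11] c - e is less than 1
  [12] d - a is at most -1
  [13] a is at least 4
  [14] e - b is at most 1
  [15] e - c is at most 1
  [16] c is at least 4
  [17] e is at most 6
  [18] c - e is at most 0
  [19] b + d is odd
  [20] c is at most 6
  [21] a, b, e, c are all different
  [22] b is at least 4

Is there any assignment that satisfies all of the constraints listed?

Unsatisfiable

Constraints 3, 4, 9, 13, 16, 17, 20, and 22 confine each of a, b, e, c to the 3 values {4, …, 6}.
Constraint 21 requires all 4 of them to be distinct, but only 3 values are available — impossible by the pigeonhole principle.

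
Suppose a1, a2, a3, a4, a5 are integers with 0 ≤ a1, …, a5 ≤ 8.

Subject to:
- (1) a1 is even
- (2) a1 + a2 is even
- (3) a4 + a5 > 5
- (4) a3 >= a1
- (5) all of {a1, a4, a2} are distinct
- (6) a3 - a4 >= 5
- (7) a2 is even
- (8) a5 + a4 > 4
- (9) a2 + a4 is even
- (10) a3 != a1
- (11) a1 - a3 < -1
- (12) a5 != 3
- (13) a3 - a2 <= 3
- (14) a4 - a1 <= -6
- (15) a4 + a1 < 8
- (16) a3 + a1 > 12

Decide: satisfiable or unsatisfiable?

Satisfiable

Setting (a1, a2, a3, a4, a5) = (6, 8, 8, 0, 6) satisfies everything: constraint 3: a4 + a5 = 6; constraint 6: a3 - a4 = 8, and the others follow.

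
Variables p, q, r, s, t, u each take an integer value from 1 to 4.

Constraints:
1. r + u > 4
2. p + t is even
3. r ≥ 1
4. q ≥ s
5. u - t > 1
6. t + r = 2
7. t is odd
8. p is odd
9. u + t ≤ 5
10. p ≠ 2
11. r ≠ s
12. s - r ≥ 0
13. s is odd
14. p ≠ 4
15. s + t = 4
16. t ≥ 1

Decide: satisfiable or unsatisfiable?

The assignment p = 3, q = 4, r = 1, s = 3, t = 1, u = 4 works:
  constraint 1 holds since r + u = 5.
  constraint 5 holds since u - t = 3.
The rest check out directly.

Satisfiable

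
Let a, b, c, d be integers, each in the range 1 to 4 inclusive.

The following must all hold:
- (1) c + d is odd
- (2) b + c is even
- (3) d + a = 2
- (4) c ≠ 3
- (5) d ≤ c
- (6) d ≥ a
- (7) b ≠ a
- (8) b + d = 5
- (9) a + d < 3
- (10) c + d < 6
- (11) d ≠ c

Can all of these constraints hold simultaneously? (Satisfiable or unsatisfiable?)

The assignment a = 1, b = 4, c = 4, d = 1 works:
  constraint 3 holds since d + a = 2.
  constraint 8 holds since b + d = 5.
  constraint 9 holds since a + d = 2.
The rest check out directly.

Satisfiable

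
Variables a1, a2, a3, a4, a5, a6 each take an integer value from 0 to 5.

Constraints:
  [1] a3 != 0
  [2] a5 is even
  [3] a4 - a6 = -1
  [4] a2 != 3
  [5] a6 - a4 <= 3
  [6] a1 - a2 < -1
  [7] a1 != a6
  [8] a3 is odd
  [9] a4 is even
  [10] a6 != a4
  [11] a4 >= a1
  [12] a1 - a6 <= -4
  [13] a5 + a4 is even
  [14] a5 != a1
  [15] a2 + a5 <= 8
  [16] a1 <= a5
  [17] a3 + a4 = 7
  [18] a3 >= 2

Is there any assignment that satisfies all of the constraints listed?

Setting (a1, a2, a3, a4, a5, a6) = (1, 5, 3, 4, 2, 5) satisfies everything: constraint 3: a4 - a6 = -1; constraint 5: a6 - a4 = 1, and the others follow.

Satisfiable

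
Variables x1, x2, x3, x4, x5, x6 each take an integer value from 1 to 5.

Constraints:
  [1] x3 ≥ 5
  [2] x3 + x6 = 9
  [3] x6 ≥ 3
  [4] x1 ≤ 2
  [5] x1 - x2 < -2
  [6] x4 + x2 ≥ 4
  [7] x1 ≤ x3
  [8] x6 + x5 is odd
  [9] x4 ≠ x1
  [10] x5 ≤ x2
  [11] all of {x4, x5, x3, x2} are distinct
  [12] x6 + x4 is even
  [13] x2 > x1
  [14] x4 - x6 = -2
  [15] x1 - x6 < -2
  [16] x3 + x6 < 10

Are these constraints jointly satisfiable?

The assignment x1 = 1, x2 = 4, x3 = 5, x4 = 2, x5 = 3, x6 = 4 works:
  constraint 2 holds since x3 + x6 = 9.
  constraint 5 holds since x1 - x2 = -3.
The rest check out directly.

Satisfiable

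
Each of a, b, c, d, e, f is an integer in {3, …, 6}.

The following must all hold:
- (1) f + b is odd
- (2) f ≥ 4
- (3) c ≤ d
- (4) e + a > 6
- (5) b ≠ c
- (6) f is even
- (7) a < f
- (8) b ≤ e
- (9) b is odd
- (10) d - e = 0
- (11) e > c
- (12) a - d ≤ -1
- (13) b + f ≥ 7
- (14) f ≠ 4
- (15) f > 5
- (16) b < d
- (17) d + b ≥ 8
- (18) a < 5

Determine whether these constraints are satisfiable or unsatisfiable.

Take a = 3, b = 3, c = 4, d = 5, e = 5, f = 6. Then constraint 4: e + a = 8; constraint 10: d - e = 0, and every other listed constraint is also met.

Satisfiable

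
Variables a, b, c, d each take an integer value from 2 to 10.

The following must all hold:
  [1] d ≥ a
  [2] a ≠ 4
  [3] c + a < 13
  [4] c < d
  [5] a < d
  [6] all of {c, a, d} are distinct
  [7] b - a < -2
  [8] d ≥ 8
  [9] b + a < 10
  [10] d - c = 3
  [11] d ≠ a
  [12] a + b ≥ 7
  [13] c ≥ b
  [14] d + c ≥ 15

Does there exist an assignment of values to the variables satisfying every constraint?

Satisfiable

Try a = 5, b = 2, c = 6, d = 9.
Check constraint 3: c + a = 11; constraint 7: b - a = -3; constraint 9: b + a = 7. The remaining constraints are straightforward to verify.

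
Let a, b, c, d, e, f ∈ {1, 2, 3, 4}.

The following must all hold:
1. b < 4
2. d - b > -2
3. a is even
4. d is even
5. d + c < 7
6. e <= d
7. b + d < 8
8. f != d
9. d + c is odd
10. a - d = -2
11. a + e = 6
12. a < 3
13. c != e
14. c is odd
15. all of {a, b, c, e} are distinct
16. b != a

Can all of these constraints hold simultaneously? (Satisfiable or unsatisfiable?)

Satisfiable

Setting (a, b, c, d, e, f) = (2, 3, 1, 4, 4, 2) satisfies everything: constraint 2: d - b = 1; constraint 5: d + c = 5, and the others follow.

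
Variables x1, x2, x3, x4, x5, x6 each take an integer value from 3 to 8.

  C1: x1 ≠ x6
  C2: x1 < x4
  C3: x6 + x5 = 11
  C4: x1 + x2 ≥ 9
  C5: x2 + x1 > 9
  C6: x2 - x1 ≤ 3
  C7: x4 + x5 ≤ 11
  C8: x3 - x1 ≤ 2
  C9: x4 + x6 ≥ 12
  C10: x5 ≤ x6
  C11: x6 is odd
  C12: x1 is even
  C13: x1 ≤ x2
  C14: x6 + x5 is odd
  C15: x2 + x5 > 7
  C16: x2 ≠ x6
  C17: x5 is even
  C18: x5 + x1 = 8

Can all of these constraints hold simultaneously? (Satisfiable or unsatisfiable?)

Setting (x1, x2, x3, x4, x5, x6) = (4, 6, 3, 7, 4, 7) satisfies everything: constraint 3: x6 + x5 = 11; constraint 4: x1 + x2 = 10, and the others follow.

Satisfiable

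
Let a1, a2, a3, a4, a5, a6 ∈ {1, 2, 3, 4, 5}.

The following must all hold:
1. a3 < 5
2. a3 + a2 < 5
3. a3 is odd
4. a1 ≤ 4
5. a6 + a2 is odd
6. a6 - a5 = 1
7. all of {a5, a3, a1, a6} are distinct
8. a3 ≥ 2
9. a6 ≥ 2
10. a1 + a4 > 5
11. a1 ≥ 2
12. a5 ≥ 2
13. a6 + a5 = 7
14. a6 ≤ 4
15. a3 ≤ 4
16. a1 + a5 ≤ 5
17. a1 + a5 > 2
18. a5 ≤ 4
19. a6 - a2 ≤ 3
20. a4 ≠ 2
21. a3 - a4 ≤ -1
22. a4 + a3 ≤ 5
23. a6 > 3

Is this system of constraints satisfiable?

Unsatisfiable

Constraints 4, 8, 9, 11, 12, 14, 15, and 18 confine each of a5, a3, a1, a6 to the 3 values {2, …, 4}.
Constraint 7 requires all 4 of them to be distinct, but only 3 values are available — impossible by the pigeonhole principle.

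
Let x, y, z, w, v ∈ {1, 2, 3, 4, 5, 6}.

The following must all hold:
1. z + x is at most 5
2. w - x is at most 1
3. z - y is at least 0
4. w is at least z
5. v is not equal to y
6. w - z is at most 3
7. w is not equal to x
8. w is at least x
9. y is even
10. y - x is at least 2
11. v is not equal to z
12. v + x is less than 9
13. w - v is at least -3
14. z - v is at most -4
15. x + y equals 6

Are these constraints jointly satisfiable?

Unsatisfiable

Constraints 2, 3, 10, 13, and 14 give x − w ≥ -1, w − v ≥ -3, v − z ≥ 4, z − y ≥ 0, y − x ≥ 2.
Adding all 5 inequalities: the left sides telescope to 0, and the right sides sum to (-1) + (-3) + 4 + 0 + 2 = 2. So 0 ≥ 2, which is false.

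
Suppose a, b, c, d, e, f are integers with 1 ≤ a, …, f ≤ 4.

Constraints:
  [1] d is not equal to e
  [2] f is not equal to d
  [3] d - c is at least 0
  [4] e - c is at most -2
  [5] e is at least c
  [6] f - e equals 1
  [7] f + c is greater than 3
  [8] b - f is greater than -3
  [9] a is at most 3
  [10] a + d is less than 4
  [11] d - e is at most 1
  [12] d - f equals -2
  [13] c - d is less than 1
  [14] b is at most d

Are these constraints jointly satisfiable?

Unsatisfiable

Constraints 3, 4, and 11 give e − d ≥ -1, d − c ≥ 0, c − e ≥ 2.
Adding all 3 inequalities: the left sides telescope to 0, and the right sides sum to (-1) + 0 + 2 = 1. So 0 ≥ 1, which is false.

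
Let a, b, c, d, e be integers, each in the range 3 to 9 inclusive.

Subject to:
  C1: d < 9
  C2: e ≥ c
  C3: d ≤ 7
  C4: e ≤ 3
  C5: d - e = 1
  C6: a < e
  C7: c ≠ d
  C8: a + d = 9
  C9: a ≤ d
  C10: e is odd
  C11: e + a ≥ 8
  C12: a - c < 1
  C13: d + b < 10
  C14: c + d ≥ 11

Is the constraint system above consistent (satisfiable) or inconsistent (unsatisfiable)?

Unsatisfiable

From constraints 2 and 4: c ≤ e ≤ 3. From constraint 3: d ≤ 7. Hence c + d ≤ 10. But constraint 14 requires c + d ≥ 11, and 11 > 10. Contradiction.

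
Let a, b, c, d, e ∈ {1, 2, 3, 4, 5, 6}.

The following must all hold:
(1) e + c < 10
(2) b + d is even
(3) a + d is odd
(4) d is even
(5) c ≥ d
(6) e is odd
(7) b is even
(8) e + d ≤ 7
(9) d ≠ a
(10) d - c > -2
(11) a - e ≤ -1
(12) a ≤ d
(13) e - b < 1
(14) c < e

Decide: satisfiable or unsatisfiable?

Take a = 1, b = 6, c = 2, d = 2, e = 5. Then constraint 1: e + c = 7; constraint 8: e + d = 7, and every other listed constraint is also met.

Satisfiable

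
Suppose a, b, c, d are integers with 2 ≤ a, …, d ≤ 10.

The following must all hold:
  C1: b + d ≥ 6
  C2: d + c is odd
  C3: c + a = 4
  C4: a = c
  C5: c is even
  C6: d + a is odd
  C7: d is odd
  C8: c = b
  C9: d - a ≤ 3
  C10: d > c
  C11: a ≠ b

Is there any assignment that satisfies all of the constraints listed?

From constraints 4 and 8, a = c = b, so a = b. But constraint 11 says a ≠ b. Contradiction.

Unsatisfiable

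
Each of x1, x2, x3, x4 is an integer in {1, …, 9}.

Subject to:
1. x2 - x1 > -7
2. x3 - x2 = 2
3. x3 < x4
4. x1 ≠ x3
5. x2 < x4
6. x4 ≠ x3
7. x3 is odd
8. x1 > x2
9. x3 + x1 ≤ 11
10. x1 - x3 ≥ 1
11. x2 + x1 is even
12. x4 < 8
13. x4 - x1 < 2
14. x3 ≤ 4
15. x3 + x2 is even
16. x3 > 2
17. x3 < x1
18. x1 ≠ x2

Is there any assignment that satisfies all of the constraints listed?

Satisfiable

Setting (x1, x2, x3, x4) = (5, 1, 3, 6) satisfies everything: constraint 1: x2 - x1 = -4; constraint 2: x3 - x2 = 2, and the others follow.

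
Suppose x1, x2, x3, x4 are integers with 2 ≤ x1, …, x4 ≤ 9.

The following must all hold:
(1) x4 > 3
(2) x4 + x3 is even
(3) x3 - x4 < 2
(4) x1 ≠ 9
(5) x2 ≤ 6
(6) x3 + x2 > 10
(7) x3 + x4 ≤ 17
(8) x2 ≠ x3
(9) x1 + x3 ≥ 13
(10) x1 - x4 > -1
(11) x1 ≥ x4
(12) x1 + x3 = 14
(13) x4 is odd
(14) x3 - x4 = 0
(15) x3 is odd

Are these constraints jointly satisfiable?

The assignment x1 = 7, x2 = 4, x3 = 7, x4 = 7 works:
  constraint 3 holds since x3 - x4 = 0.
  constraint 6 holds since x3 + x2 = 11.
  constraint 7 holds since x3 + x4 = 14.
The rest check out directly.

Satisfiable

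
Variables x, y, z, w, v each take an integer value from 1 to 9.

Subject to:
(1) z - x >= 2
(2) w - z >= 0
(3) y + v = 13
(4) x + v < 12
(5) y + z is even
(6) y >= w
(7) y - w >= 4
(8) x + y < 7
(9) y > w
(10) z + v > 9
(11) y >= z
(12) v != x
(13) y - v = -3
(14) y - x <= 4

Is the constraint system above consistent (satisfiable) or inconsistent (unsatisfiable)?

Unsatisfiable

Constraints 1, 2, 7, and 14 give x − y ≥ -4, y − w ≥ 4, w − z ≥ 0, z − x ≥ 2.
Adding all 4 inequalities: the left sides telescope to 0, and the right sides sum to (-4) + 4 + 0 + 2 = 2. So 0 ≥ 2, which is false.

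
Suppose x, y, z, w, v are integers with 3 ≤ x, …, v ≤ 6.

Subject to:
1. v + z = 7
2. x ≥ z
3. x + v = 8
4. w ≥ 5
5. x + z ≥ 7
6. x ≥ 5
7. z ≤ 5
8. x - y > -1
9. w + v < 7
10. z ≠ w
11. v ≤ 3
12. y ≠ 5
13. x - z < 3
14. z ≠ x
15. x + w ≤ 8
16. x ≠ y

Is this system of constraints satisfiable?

From constraint 6: x ≥ 5. From constraint 4: w ≥ 5. Hence x + w ≥ 10. But constraint 15 requires x + w ≤ 8, and 8 < 10. Contradiction.

Unsatisfiable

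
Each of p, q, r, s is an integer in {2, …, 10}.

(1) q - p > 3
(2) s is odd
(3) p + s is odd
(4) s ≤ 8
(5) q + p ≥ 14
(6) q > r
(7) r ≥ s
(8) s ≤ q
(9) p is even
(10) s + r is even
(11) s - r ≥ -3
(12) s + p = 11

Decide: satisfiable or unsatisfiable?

One satisfying assignment is p = 4, q = 10, r = 7, s = 7.
For the less obvious constraints — constraint 1: q - p = 6; constraint 5: q + p = 14; constraint 11: s - r = 0 — and the others hold by inspection.

Satisfiable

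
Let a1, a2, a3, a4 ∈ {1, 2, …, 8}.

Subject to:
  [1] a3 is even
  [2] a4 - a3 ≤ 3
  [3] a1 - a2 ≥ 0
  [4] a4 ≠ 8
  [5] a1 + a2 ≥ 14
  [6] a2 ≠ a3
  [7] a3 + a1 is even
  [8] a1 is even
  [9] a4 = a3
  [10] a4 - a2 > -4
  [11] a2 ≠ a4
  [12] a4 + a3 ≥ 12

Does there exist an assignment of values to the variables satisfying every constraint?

Satisfiable

Take a1 = 8, a2 = 7, a3 = 6, a4 = 6. Then constraint 2: a4 - a3 = 0; constraint 3: a1 - a2 = 1; constraint 5: a1 + a2 = 15, and every other listed constraint is also met.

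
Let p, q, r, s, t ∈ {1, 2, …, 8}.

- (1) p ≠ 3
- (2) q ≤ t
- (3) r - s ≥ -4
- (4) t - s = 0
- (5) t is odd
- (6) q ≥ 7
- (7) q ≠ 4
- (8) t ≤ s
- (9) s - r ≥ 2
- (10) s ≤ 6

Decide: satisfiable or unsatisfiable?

Unsatisfiable

From constraints 2 and 6: t ≥ q and q ≥ 7, so t ≥ 7. From constraints 8 and 10: t ≤ s and s ≤ 6, so t ≤ 6. But 6 < 7, so no value of t works.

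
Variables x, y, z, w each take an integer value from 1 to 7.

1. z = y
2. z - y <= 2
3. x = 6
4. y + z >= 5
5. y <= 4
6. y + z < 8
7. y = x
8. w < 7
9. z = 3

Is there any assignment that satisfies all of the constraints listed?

Constraint 9 fixes z = 3 and constraint 3 fixes x = 6. Constraints 1 and 7 give z = y = x, so z = x. But 3 ≠ 6 — contradiction.

Unsatisfiable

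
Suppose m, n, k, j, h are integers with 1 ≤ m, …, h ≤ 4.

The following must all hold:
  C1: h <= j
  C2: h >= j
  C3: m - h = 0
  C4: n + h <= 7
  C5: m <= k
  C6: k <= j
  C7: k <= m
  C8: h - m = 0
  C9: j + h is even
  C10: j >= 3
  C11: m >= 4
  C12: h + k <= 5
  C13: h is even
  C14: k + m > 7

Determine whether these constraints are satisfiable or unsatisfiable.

Unsatisfiable

From constraints 2 and 10: h ≥ j ≥ 3. From constraints 5 and 11: k ≥ m ≥ 4. Hence h + k ≥ 7. But constraint 12 requires h + k ≤ 5, and 5 < 7. Contradiction.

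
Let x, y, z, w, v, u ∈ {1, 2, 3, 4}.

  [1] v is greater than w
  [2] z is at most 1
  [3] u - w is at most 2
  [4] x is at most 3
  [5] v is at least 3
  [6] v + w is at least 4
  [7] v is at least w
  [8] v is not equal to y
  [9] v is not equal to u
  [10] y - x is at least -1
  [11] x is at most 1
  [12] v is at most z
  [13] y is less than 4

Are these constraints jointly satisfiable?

Unsatisfiable

From constraint 5: v ≥ 3. From constraints 2 and 12: v ≤ z and z ≤ 1, so v ≤ 1. But 1 < 3, so no value of v works.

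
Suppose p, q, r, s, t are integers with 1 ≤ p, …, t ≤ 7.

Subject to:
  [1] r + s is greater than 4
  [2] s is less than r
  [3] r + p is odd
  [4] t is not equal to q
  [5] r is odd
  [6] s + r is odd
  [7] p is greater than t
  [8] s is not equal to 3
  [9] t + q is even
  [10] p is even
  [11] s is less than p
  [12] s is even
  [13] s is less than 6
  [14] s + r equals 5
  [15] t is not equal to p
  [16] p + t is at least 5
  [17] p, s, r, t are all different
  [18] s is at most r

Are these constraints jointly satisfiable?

Satisfiable

Setting (p, q, r, s, t) = (6, 5, 3, 2, 1) satisfies everything: constraint 1: r + s = 5; constraint 14: s + r = 5; constraint 16: p + t = 7, and the others follow.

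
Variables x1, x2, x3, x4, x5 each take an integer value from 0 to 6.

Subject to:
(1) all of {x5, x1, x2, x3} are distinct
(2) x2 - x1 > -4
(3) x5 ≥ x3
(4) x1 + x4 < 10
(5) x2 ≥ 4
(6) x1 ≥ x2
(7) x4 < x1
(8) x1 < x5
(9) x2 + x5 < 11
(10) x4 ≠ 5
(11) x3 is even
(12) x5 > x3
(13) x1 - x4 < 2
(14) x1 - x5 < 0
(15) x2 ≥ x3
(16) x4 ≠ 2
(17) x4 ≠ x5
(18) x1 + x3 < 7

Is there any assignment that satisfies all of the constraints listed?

Satisfiable

The assignment x1 = 5, x2 = 4, x3 = 0, x4 = 4, x5 = 6 works:
  constraint 2 holds since x2 - x1 = -1.
  constraint 4 holds since x1 + x4 = 9.
The rest check out directly.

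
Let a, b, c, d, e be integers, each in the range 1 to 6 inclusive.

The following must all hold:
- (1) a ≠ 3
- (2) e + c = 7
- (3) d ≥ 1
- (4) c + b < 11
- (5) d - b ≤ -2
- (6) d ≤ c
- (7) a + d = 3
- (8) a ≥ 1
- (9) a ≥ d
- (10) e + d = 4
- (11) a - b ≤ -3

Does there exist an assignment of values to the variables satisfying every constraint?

Satisfiable

One satisfying assignment is a = 2, b = 5, c = 4, d = 1, e = 3.
For the less obvious constraints — constraint 2: e + c = 7; constraint 4: c + b = 9 — and the others hold by inspection.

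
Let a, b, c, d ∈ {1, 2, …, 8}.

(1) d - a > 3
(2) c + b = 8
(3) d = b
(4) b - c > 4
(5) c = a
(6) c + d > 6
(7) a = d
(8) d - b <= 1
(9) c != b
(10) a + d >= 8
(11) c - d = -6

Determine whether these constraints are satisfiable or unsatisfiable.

Unsatisfiable

From constraints 3, 5, and 7, c = a = d = b, so c = b. But constraint 9 says c ≠ b. Contradiction.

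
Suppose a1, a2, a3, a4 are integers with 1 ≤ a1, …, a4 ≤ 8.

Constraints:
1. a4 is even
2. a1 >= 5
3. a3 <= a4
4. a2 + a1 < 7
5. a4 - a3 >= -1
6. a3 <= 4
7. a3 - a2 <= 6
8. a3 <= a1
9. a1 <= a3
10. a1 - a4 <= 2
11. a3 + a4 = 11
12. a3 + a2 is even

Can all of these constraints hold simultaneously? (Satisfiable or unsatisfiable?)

From constraint 2: a1 ≥ 5. From constraints 6 and 9: a1 ≤ a3 and a3 ≤ 4, so a1 ≤ 4. But 4 < 5, so no value of a1 works.

Unsatisfiable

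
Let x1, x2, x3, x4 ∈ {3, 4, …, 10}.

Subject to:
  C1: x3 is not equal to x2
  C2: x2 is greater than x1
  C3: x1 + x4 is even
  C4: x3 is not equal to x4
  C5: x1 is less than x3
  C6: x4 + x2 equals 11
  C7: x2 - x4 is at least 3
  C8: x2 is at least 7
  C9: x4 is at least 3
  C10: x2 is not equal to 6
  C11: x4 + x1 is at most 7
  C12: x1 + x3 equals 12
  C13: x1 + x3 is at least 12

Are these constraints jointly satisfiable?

Satisfiable

One satisfying assignment is x1 = 3, x2 = 8, x3 = 9, x4 = 3.
For the less obvious constraints — constraint 6: x4 + x2 = 11; constraint 7: x2 - x4 = 5 — and the others hold by inspection.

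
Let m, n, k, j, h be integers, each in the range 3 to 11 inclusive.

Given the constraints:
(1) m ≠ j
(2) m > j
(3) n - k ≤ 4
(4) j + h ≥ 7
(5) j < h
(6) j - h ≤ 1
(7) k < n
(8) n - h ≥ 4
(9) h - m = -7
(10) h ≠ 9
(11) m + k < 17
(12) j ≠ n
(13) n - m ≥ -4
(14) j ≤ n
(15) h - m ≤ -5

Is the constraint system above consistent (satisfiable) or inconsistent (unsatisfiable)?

Setting (m, n, k, j, h) = (11, 8, 4, 3, 4) satisfies everything: constraint 3: n - k = 4; constraint 4: j + h = 7, and the others follow.

Satisfiable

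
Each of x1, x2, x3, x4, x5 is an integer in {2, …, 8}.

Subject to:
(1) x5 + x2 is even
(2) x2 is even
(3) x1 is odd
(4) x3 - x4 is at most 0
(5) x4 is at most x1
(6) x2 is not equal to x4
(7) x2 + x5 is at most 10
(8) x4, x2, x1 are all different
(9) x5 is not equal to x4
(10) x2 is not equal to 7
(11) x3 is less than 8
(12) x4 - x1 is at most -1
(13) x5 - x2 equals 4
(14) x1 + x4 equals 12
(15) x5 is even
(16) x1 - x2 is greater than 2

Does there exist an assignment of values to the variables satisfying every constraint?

Setting (x1, x2, x3, x4, x5) = (7, 2, 4, 5, 6) satisfies everything: constraint 4: x3 - x4 = -1; constraint 7: x2 + x5 = 8, and the others follow.

Satisfiable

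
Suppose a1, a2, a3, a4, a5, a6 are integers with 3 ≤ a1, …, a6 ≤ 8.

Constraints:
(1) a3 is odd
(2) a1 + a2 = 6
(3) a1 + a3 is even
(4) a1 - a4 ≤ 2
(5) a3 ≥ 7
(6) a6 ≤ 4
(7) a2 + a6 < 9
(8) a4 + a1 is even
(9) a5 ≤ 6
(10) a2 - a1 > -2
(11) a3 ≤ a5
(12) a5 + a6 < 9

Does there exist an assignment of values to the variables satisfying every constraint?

Unsatisfiable

From constraints 5 and 11: a5 ≥ a3 and a3 ≥ 7, so a5 ≥ 7. From constraint 9: a5 ≤ 6. But 6 < 7, so no value of a5 works.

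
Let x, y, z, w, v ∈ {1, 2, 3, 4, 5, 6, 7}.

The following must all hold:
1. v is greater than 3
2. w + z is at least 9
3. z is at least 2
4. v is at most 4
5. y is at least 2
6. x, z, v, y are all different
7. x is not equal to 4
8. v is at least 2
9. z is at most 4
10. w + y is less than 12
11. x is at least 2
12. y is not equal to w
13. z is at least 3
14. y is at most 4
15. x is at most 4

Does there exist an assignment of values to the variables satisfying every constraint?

Constraints 3, 4, 5, 8, 9, 11, 14, and 15 confine each of x, z, v, y to the 3 values {2, …, 4}.
Constraint 6 requires all 4 of them to be distinct, but only 3 values are available — impossible by the pigeonhole principle.

Unsatisfiable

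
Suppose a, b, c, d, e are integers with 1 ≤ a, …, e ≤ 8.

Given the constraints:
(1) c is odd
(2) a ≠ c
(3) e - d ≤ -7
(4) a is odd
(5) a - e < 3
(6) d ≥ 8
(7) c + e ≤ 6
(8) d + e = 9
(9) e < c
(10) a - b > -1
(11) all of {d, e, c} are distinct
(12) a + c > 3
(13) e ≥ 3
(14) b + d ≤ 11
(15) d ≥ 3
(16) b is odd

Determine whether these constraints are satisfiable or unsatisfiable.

Unsatisfiable

From constraint 6: d ≥ 8. From constraint 13: e ≥ 3. Hence d + e ≥ 11. But constraint 8 requires d + e = 9, and 9 < 11. Contradiction.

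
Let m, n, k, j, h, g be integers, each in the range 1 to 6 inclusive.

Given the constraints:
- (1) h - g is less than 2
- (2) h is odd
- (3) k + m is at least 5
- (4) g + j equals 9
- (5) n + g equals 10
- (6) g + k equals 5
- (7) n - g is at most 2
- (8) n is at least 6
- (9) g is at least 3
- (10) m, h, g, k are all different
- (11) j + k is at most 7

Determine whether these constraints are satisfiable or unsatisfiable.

Satisfiable

One satisfying assignment is m = 6, n = 6, k = 1, j = 5, h = 5, g = 4.
For the less obvious constraints — constraint 1: h - g = 1; constraint 3: k + m = 7 — and the others hold by inspection.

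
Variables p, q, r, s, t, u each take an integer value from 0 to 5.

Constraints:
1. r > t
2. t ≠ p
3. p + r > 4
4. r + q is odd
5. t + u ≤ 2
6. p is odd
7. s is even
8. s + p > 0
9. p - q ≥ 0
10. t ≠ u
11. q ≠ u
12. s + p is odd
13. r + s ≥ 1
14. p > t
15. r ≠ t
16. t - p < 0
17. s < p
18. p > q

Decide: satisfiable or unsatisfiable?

Satisfiable

Setting (p, q, r, s, t, u) = (3, 0, 3, 0, 0, 2) satisfies everything: constraint 3: p + r = 6; constraint 5: t + u = 2; constraint 8: s + p = 3, and the others follow.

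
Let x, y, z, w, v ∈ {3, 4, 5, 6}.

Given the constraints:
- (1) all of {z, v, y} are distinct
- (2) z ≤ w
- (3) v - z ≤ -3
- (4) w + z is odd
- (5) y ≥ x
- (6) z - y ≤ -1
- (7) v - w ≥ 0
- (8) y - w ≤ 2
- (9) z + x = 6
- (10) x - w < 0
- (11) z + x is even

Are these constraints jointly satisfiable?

Constraints 3, 6, 7, and 8 give v − w ≥ 0, w − y ≥ -2, y − z ≥ 1, z − v ≥ 3.
Adding all 4 inequalities: the left sides telescope to 0, and the right sides sum to 0 + (-2) + 1 + 3 = 2. So 0 ≥ 2, which is false.

Unsatisfiable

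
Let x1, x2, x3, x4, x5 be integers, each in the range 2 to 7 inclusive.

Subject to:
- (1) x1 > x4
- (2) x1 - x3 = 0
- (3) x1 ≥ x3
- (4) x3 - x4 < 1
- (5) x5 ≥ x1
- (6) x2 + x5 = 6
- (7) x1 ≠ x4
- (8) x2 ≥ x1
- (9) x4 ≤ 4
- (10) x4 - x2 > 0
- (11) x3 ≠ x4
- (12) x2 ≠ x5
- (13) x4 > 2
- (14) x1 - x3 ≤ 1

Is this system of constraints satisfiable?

Unsatisfiable

Constraints 1, 8, and 10 give x2 < x4, x4 < x1, x1 ≤ x2. Chaining: x2 < x4 < x1 ≤ x2, which forces x2 < x2 — impossible.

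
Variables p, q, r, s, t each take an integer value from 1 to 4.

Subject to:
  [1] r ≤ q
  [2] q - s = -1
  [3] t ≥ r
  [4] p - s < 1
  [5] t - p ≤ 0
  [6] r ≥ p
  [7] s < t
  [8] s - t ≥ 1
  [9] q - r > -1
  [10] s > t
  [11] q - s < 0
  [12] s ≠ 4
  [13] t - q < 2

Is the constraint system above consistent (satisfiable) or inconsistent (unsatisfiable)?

Constraints 1, 5, 6, 7, and 11 give s < t, t ≤ p, p ≤ r, r ≤ q, q < s. Chaining: s < t ≤ p ≤ r ≤ q < s, which forces s < s — impossible.

Unsatisfiable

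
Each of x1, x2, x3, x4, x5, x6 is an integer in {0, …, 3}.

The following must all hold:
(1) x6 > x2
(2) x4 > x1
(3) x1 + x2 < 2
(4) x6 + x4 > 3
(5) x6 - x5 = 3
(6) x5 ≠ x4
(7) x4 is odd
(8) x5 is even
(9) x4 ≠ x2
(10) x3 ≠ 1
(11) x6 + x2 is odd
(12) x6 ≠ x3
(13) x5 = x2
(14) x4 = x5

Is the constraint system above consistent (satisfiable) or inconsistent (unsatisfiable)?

Unsatisfiable

From constraints 13 and 14, x4 = x5 = x2, so x4 = x2. But constraint 9 says x4 ≠ x2. Contradiction.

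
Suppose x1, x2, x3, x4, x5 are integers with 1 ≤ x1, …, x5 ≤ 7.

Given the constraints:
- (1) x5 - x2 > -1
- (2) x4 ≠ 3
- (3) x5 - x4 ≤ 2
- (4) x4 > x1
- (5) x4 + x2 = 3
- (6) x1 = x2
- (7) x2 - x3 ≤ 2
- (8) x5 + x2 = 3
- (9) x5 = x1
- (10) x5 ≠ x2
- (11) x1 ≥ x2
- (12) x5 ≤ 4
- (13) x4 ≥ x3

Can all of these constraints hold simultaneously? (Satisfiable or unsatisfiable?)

From constraints 6 and 9, x5 = x1 = x2, so x5 = x2. But constraint 10 says x5 ≠ x2. Contradiction.

Unsatisfiable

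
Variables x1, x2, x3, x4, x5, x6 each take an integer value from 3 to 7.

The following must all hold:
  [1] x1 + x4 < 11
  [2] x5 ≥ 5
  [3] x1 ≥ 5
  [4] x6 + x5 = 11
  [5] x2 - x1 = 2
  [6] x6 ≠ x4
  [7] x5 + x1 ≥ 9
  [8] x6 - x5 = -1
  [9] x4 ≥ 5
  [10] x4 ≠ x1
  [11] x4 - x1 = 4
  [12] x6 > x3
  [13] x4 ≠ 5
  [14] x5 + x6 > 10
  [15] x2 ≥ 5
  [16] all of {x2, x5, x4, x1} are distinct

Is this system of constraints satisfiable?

Unsatisfiable

Constraints 2, 3, 9, and 15 confine each of x2, x5, x4, x1 to the 3 values {5, …, 7} (the domain already gives each ≤ 7).
Constraint 16 requires all 4 of them to be distinct, but only 3 values are available — impossible by the pigeonhole principle.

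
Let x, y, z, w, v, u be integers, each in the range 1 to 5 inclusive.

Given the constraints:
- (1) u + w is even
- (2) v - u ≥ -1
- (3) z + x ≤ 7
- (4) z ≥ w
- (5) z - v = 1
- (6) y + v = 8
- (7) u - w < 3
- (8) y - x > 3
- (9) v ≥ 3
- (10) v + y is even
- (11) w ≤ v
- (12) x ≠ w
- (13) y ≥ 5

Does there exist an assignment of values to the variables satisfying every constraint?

Take x = 1, y = 5, z = 4, w = 2, v = 3, u = 2. Then constraint 2: v - u = 1; constraint 3: z + x = 5, and every other listed constraint is also met.

Satisfiable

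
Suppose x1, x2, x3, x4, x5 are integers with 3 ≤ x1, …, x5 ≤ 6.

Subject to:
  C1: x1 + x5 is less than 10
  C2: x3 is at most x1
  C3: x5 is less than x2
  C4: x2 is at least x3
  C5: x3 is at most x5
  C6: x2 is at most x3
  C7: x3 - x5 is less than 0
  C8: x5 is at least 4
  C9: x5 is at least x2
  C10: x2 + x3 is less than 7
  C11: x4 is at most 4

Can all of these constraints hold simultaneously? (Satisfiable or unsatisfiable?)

Constraints 3, 5, and 6 give x3 ≤ x5, x5 < x2, x2 ≤ x3. Chaining: x3 ≤ x5 < x2 ≤ x3, which forces x3 < x3 — impossible.

Unsatisfiable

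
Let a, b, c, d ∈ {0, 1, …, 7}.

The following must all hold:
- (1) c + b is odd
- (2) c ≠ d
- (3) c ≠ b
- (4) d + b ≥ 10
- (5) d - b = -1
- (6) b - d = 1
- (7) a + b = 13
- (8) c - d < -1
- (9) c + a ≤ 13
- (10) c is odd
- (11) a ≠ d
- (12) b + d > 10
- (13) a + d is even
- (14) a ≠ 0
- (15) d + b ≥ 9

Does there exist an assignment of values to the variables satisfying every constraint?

Satisfiable

The assignment a = 7, b = 6, c = 3, d = 5 works:
  constraint 4 holds since d + b = 11.
  constraint 5 holds since d - b = -1.
  constraint 6 holds since b - d = 1.
The rest check out directly.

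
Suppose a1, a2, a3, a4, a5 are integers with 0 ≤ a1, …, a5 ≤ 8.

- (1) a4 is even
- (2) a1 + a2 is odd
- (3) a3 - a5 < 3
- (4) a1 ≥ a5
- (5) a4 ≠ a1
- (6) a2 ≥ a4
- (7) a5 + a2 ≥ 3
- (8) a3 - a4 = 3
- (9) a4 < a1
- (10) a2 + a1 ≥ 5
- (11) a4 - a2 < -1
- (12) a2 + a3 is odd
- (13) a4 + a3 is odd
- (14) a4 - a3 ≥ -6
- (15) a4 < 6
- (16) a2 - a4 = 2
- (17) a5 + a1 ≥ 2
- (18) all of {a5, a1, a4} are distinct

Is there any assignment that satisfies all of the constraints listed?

Satisfiable

Setting (a1, a2, a3, a4, a5) = (3, 2, 3, 0, 1) satisfies everything: constraint 3: a3 - a5 = 2; constraint 7: a5 + a2 = 3, and the others follow.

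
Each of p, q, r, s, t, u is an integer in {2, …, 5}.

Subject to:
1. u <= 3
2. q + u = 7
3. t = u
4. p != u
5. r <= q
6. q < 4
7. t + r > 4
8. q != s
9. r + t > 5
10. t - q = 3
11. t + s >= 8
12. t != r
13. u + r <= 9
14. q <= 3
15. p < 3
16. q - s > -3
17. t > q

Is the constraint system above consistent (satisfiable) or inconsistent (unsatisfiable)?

From constraint 14: q ≤ 3. From constraint 1: u ≤ 3. Hence q + u ≤ 6. But constraint 2 requires q + u = 7, and 7 > 6. Contradiction.

Unsatisfiable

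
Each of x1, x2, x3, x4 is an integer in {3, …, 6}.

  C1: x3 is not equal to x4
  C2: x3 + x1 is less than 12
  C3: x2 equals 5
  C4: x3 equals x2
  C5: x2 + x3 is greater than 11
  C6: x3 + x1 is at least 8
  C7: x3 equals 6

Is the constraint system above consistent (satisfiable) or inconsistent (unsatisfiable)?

Constraint 7 fixes x3 = 6 and constraint 3 fixes x2 = 5, but constraint 4 requires x3 = x2. Since 6 ≠ 5, contradiction.

Unsatisfiable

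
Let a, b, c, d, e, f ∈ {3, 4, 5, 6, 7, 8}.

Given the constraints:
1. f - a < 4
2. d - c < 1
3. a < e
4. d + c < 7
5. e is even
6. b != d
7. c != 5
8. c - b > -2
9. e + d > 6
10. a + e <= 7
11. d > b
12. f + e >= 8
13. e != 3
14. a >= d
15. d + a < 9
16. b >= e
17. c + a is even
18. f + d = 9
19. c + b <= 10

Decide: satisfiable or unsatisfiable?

Constraints 3, 11, 14, and 16 give b < d, d ≤ a, a < e, e ≤ b. Chaining: b < d ≤ a < e ≤ b, which forces b < b — impossible.

Unsatisfiable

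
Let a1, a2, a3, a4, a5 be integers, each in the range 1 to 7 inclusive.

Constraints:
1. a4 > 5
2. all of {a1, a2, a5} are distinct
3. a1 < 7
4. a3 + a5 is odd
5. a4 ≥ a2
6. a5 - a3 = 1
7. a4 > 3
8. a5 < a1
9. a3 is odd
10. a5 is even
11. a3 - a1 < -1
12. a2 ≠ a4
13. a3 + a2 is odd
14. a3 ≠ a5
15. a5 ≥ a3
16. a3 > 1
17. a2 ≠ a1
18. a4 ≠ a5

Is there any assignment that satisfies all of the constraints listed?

Satisfiable

Setting (a1, a2, a3, a4, a5) = (6, 2, 3, 7, 4) satisfies everything: constraint 2: values 6, 2, 4 are distinct; constraint 6: a5 - a3 = 1; constraint 11: a3 - a1 = -3, and the others follow.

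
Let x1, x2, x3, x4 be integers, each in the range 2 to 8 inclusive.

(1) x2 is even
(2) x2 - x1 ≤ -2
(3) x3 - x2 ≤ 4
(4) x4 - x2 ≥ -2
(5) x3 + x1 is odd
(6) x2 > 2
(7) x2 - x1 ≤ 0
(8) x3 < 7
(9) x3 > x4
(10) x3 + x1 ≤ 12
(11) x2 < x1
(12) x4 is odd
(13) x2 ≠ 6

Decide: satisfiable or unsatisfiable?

Take x1 = 6, x2 = 4, x3 = 5, x4 = 3. Then constraint 2: x2 - x1 = -2; constraint 3: x3 - x2 = 1, and every other listed constraint is also met.

Satisfiable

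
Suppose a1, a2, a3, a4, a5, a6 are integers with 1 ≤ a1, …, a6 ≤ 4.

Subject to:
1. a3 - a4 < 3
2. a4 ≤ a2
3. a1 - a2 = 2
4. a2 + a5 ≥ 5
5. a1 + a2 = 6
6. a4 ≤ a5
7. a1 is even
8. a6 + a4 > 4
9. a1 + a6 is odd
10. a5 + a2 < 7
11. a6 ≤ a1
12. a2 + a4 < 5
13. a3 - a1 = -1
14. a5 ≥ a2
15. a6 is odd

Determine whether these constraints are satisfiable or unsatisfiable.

One satisfying assignment is a1 = 4, a2 = 2, a3 = 3, a4 = 2, a5 = 4, a6 = 3.
For the less obvious constraints — constraint 1: a3 - a4 = 1; constraint 3: a1 - a2 = 2 — and the others hold by inspection.

Satisfiable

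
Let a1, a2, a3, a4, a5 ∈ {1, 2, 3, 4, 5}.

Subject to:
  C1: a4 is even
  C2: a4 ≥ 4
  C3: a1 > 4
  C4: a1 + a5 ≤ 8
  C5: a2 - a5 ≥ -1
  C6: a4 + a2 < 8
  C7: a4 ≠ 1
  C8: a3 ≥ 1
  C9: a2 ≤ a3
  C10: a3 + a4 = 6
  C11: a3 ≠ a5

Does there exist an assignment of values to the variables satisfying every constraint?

Satisfiable

Take a1 = 5, a2 = 2, a3 = 2, a4 = 4, a5 = 1. Then constraint 4: a1 + a5 = 6; constraint 5: a2 - a5 = 1; constraint 6: a4 + a2 = 6, and every other listed constraint is also met.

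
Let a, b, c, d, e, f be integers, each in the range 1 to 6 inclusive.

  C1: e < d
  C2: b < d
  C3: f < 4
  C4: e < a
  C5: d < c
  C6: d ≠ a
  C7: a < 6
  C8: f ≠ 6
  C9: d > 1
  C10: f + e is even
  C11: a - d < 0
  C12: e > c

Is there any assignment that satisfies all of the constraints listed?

Constraints 4, 5, 11, and 12 give c < e, e < a, a < d, d < c. Chaining: c < e < a < d < c, which forces c < c — impossible.

Unsatisfiable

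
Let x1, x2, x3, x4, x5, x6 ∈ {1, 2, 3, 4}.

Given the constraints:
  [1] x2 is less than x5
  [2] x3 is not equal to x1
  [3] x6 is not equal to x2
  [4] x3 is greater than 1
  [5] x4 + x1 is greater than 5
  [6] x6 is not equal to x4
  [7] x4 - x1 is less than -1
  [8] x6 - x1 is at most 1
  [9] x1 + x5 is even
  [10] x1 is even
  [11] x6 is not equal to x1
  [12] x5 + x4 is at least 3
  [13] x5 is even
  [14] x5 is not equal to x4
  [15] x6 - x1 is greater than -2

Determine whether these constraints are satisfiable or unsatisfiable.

Satisfiable

The assignment x1 = 4, x2 = 2, x3 = 3, x4 = 2, x5 = 4, x6 = 3 works:
  constraint 5 holds since x4 + x1 = 6.
  constraint 7 holds since x4 - x1 = -2.
  constraint 8 holds since x6 - x1 = -1.
The rest check out directly.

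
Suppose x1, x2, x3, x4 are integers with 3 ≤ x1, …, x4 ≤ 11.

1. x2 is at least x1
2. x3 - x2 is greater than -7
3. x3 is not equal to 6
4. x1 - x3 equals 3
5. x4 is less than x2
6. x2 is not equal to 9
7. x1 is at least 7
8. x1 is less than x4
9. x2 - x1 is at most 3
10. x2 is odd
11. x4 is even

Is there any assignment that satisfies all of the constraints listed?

Setting (x1, x2, x3, x4) = (8, 11, 5, 10) satisfies everything: constraint 2: x3 - x2 = -6; constraint 4: x1 - x3 = 3; constraint 9: x2 - x1 = 3, and the others follow.

Satisfiable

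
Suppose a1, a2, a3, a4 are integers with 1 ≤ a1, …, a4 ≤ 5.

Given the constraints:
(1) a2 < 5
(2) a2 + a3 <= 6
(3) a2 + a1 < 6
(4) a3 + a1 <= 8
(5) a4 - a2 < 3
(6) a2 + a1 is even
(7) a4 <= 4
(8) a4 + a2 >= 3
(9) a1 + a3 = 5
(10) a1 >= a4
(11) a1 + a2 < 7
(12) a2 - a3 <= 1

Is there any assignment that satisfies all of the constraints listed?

Try a1 = 2, a2 = 2, a3 = 3, a4 = 2.
Check constraint 2: a2 + a3 = 5; constraint 3: a2 + a1 = 4. The remaining constraints are straightforward to verify.

Satisfiable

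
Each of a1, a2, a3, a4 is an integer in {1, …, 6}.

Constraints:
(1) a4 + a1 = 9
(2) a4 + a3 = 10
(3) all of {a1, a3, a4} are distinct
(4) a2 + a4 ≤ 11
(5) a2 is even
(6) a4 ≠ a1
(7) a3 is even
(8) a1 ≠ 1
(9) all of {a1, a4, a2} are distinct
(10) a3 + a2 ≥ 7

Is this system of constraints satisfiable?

Satisfiable

The assignment a1 = 3, a2 = 4, a3 = 4, a4 = 6 works:
  constraint 1 holds since a4 + a1 = 9.
  constraint 2 holds since a4 + a3 = 10.
  constraint 4 holds since a2 + a4 = 10.
The rest check out directly.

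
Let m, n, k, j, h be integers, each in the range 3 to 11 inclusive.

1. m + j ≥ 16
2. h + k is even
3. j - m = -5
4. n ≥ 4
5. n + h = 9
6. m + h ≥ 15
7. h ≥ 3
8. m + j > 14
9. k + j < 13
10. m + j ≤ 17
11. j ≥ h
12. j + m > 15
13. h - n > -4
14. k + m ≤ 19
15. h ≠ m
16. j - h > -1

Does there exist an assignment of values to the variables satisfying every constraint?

Satisfiable

Try m = 11, n = 5, k = 6, j = 6, h = 4.
Check constraint 1: m + j = 17; constraint 3: j - m = -5. The remaining constraints are straightforward to verify.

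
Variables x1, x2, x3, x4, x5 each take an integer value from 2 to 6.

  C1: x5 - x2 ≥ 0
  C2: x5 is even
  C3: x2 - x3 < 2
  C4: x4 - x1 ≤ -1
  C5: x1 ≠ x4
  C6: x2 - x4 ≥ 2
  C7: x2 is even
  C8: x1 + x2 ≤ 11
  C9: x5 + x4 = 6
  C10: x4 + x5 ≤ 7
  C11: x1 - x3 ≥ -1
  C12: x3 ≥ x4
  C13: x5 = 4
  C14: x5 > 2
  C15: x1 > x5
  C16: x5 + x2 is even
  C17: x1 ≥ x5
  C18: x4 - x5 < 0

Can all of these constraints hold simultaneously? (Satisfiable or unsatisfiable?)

Satisfiable

Try x1 = 6, x2 = 4, x3 = 4, x4 = 2, x5 = 4.
Check constraint 1: x5 - x2 = 0; constraint 3: x2 - x3 = 0. The remaining constraints are straightforward to verify.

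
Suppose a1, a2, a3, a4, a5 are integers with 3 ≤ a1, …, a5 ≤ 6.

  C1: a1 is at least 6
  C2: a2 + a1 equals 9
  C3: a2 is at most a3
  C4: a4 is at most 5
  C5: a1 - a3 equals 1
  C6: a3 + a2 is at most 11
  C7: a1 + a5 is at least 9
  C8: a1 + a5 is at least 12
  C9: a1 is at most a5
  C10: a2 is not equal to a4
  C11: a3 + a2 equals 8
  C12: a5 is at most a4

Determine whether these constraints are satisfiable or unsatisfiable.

From constraints 1 and 9: a5 ≥ a1 and a1 ≥ 6, so a5 ≥ 6. From constraints 4 and 12: a5 ≤ a4 and a4 ≤ 5, so a5 ≤ 5. But 5 < 6, so no value of a5 works.

Unsatisfiable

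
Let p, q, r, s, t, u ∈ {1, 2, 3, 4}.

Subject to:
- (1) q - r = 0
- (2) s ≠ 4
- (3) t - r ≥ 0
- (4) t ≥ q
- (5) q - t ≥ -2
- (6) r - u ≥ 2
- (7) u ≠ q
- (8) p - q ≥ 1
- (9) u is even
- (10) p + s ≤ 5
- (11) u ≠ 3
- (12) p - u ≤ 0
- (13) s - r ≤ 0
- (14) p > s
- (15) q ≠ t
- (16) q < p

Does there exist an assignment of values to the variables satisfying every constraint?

Unsatisfiable

Constraints 3, 5, 6, 8, and 12 give t − r ≥ 0, r − u ≥ 2, u − p ≥ 0, p − q ≥ 1, q − t ≥ -2.
Adding all 5 inequalities: the left sides telescope to 0, and the right sides sum to 0 + 2 + 0 + 1 + (-2) = 1. So 0 ≥ 1, which is false.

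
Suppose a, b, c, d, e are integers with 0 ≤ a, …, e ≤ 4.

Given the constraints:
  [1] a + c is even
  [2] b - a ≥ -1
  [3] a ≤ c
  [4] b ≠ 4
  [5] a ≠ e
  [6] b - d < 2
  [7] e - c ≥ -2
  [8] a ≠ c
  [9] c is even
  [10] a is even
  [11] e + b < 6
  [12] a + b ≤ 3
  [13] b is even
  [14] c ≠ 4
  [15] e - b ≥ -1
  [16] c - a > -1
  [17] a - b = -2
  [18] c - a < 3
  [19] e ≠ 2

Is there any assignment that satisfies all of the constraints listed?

Satisfiable

The assignment a = 0, b = 2, c = 2, d = 2, e = 1 works:
  constraint 2 holds since b - a = 2.
  constraint 6 holds since b - d = 0.
The rest check out directly.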